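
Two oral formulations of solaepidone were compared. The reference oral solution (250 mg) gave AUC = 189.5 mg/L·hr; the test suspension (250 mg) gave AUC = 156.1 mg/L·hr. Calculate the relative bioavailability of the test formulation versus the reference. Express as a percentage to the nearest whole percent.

F_rel = 82%

F_rel = (AUC_test/D_test) / (AUC_ref/D_ref)
      = (156.1/250) / (189.5/250)
      = 0.6244 / 0.758 = 0.8237 = 82.37%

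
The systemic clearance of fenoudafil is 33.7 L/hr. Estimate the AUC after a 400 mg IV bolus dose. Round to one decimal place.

AUC_0→∞ = Dose_iv / CL
        = 400 / 33.7 = 11.8694 mg/L·hr

AUC = 11.9 mg/L·hr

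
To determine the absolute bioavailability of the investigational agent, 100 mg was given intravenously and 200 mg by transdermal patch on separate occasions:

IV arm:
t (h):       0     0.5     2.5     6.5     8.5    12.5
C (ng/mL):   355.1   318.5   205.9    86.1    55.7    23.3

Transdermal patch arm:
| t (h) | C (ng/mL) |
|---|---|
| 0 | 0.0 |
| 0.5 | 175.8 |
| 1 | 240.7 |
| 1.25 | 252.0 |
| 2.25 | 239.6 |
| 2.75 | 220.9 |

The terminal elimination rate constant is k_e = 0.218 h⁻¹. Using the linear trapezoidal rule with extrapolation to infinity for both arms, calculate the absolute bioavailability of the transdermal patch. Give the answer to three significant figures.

Trapezoidal AUC_0→12.5 (IV):
  [0→0.5]: (355.1+318.5)/2 × 0.5 = 168.4
  [0.5→2.5]: (318.5+205.9)/2 × 2 = 524.4
  [2.5→6.5]: (205.9+86.1)/2 × 4 = 584.0
  [6.5→8.5]: (86.1+55.7)/2 × 2 = 141.8
  [8.5→12.5]: (55.7+23.3)/2 × 4 = 158.0
  Sum = 1576.6 ng/mL·h
IV tail: 23.3/0.218 = 106.881; AUC_iv,0→∞ = 1576.6 + 106.881 = 1683.481 ng/mL·h
Trapezoidal AUC_0→2.75 (transdermal patch):
  [0→0.5]: (0.0+175.8)/2 × 0.5 = 43.95
  [0.5→1]: (175.8+240.7)/2 × 0.5 = 104.125
  [1→1.25]: (240.7+252.0)/2 × 0.25 = 61.5875
  [1.25→2.25]: (252.0+239.6)/2 × 1 = 245.8
  [2.25→2.75]: (239.6+220.9)/2 × 0.5 = 115.125
  Sum = 570.5875 ng/mL·h
transdermal patch tail: 220.9/0.218 = 1013.303; AUC_ev,0→∞ = 570.5875 + 1013.303 = 1583.8905 ng/mL·h
F = (AUC_ev/D_ev)/(AUC_iv/D_iv) = (1583.8905/200)/(1683.481/100) = 7.9194525/16.83481 = 0.4704

F = 0.470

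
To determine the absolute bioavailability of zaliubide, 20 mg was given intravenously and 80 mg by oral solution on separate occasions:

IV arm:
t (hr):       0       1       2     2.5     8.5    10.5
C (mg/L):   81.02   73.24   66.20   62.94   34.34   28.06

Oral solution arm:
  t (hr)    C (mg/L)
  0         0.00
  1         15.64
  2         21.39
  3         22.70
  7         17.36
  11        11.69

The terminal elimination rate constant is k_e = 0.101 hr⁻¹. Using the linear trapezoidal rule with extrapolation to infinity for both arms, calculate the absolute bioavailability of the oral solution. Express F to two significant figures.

Trapezoidal AUC_0→10.5 (IV):
  [0→1]: (81.02+73.24)/2 × 1 = 77.13
  [1→2]: (73.24+66.20)/2 × 1 = 69.72
  [2→2.5]: (66.20+62.94)/2 × 0.5 = 32.285
  [2.5→8.5]: (62.94+34.34)/2 × 6 = 291.84
  [8.5→10.5]: (34.34+28.06)/2 × 2 = 62.4
  Sum = 533.375 mg/L·hr
IV tail: 28.06/0.101 = 277.822; AUC_iv,0→∞ = 533.375 + 277.822 = 811.197 mg/L·hr
Trapezoidal AUC_0→11 (oral solution):
  [0→1]: (0.00+15.64)/2 × 1 = 7.82
  [1→2]: (15.64+21.39)/2 × 1 = 18.515
  [2→3]: (21.39+22.70)/2 × 1 = 22.045
  [3→7]: (22.70+17.36)/2 × 4 = 80.12
  [7→11]: (17.36+11.69)/2 × 4 = 58.1
  Sum = 186.6 mg/L·hr
oral solution tail: 11.69/0.101 = 115.743; AUC_ev,0→∞ = 186.6 + 115.743 = 302.343 mg/L·hr
F = (AUC_ev/D_ev)/(AUC_iv/D_iv) = (302.343/80)/(811.197/20) = 3.7792875/40.55985 = 0.0932

F = 0.093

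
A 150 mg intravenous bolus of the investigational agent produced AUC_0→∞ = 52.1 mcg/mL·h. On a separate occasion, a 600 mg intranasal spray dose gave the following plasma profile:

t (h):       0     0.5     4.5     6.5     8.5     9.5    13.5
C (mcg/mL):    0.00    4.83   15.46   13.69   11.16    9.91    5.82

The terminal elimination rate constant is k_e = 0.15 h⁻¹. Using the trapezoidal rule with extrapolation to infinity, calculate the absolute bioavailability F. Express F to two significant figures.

Trapezoidal AUC_0→13.5 (intranasal spray):
  [0→0.5]: (0.00+4.83)/2 × 0.5 = 1.2075
  [0.5→4.5]: (4.83+15.46)/2 × 4 = 40.58
  [4.5→6.5]: (15.46+13.69)/2 × 2 = 29.15
  [6.5→8.5]: (13.69+11.16)/2 × 2 = 24.85
  [8.5→9.5]: (11.16+9.91)/2 × 1 = 10.535
  [9.5→13.5]: (9.91+5.82)/2 × 4 = 31.46
  Sum = 137.7825 mcg/mL·h
Tail: C_last/k_e = 5.82/0.15 = 38.800
AUC_0→∞ (intranasal spray) = 137.7825 + 38.800 = 176.5825 mcg/mL·h
F = (AUC_ev/D_ev)/(AUC_iv/D_iv) = (176.5825/600)/(52.1/150) = 0.294304/0.347333 = 0.8473

F = 0.85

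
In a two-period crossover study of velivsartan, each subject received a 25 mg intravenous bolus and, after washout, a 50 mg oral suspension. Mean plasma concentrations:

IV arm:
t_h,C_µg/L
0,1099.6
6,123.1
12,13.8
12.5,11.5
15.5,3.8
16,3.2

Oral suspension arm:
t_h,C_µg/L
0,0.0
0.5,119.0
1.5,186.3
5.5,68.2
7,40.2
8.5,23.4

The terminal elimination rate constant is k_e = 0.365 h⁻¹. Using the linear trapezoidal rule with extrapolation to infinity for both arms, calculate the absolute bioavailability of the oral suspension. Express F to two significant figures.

Trapezoidal AUC_0→16 (IV):
  [0→6]: (1099.6+123.1)/2 × 6 = 3668.1
  [6→12]: (123.1+13.8)/2 × 6 = 410.7
  [12→12.5]: (13.8+11.5)/2 × 0.5 = 6.325
  [12.5→15.5]: (11.5+3.8)/2 × 3 = 22.95
  [15.5→16]: (3.8+3.2)/2 × 0.5 = 1.75
  Sum = 4109.825 µg/L·h
IV tail: 3.2/0.365 = 8.767; AUC_iv,0→∞ = 4109.825 + 8.767 = 4118.592 µg/L·h
Trapezoidal AUC_0→8.5 (oral suspension):
  [0→0.5]: (0.0+119.0)/2 × 0.5 = 29.75
  [0.5→1.5]: (119.0+186.3)/2 × 1 = 152.65
  [1.5→5.5]: (186.3+68.2)/2 × 4 = 509.0
  [5.5→7]: (68.2+40.2)/2 × 1.5 = 81.3
  [7→8.5]: (40.2+23.4)/2 × 1.5 = 47.7
  Sum = 820.4 µg/L·h
oral suspension tail: 23.4/0.365 = 64.110; AUC_ev,0→∞ = 820.4 + 64.110 = 884.51 µg/L·h
F = (AUC_ev/D_ev)/(AUC_iv/D_iv) = (884.51/50)/(4118.592/25) = 17.6902/164.74368 = 0.1074

F = 0.11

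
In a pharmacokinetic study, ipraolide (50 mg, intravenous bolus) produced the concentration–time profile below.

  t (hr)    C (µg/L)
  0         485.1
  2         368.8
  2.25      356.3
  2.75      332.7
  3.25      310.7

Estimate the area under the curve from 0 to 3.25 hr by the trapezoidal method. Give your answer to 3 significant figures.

AUC = 1280 µg/L·hr

Trapezoidal AUC_0→3.25:
  [0→2]: (485.1+368.8)/2 × 2 = 853.9
  [2→2.25]: (368.8+356.3)/2 × 0.25 = 90.6375
  [2.25→2.75]: (356.3+332.7)/2 × 0.5 = 172.25
  [2.75→3.25]: (332.7+310.7)/2 × 0.5 = 160.85
  Sum = 1277.6375 µg/L·hr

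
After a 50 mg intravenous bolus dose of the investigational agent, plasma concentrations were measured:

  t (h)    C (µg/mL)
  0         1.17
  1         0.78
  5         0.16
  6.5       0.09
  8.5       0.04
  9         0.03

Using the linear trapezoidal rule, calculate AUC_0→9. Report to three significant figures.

AUC = 3.19 µg/mL·h

Trapezoidal AUC_0→9:
  [0→1]: (1.17+0.78)/2 × 1 = 0.975
  [1→5]: (0.78+0.16)/2 × 4 = 1.88
  [5→6.5]: (0.16+0.09)/2 × 1.5 = 0.1875
  [6.5→8.5]: (0.09+0.04)/2 × 2 = 0.13
  [8.5→9]: (0.04+0.03)/2 × 0.5 = 0.0175
  Sum = 3.19 µg/mL·h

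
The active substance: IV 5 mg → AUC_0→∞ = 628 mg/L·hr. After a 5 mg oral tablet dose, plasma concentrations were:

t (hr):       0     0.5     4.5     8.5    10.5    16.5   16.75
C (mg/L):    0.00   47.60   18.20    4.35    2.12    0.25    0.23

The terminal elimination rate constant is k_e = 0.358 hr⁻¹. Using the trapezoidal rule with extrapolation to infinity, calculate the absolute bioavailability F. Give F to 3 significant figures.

F = 0.323

Trapezoidal AUC_0→16.75 (oral tablet):
  [0→0.5]: (0.00+47.60)/2 × 0.5 = 11.9
  [0.5→4.5]: (47.60+18.20)/2 × 4 = 131.6
  [4.5→8.5]: (18.20+4.35)/2 × 4 = 45.1
  [8.5→10.5]: (4.35+2.12)/2 × 2 = 6.47
  [10.5→16.5]: (2.12+0.25)/2 × 6 = 7.11
  [16.5→16.75]: (0.25+0.23)/2 × 0.25 = 0.06
  Sum = 202.24 mg/L·hr
Tail: C_last/k_e = 0.23/0.358 = 0.642
AUC_0→∞ (oral tablet) = 202.24 + 0.642 = 202.882 mg/L·hr
F = (AUC_ev/D_ev)/(AUC_iv/D_iv) = (202.882/5)/(628/5) = 40.5764/125.6 = 0.3231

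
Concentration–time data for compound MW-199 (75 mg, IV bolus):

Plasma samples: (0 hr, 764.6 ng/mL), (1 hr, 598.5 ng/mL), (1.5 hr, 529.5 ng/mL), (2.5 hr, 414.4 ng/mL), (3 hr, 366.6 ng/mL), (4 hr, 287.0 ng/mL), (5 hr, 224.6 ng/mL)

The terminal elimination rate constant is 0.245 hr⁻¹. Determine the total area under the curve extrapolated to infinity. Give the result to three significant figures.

Trapezoidal AUC_0→5:
  [0→1]: (764.6+598.5)/2 × 1 = 681.55
  [1→1.5]: (598.5+529.5)/2 × 0.5 = 282.0
  [1.5→2.5]: (529.5+414.4)/2 × 1 = 471.95
  [2.5→3]: (414.4+366.6)/2 × 0.5 = 195.25
  [3→4]: (366.6+287.0)/2 × 1 = 326.8
  [4→5]: (287.0+224.6)/2 × 1 = 255.8
  Sum = 2213.35 ng/mL·hr
Extrapolated tail: C_last / k_e = 224.6 / 0.245 = 916.735
AUC_0→∞ = 2213.35 + 916.735 = 3130.085 ng/mL·hr

AUC = 3130 ng/mL·hr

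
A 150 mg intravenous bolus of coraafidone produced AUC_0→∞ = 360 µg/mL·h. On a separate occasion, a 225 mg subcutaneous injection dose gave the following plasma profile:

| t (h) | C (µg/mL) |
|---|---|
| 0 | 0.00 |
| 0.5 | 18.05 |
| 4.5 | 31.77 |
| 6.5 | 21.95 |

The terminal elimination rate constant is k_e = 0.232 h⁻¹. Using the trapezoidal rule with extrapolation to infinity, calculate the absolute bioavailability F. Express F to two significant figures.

F = 0.47

Trapezoidal AUC_0→6.5 (subcutaneous injection):
  [0→0.5]: (0.00+18.05)/2 × 0.5 = 4.5125
  [0.5→4.5]: (18.05+31.77)/2 × 4 = 99.64
  [4.5→6.5]: (31.77+21.95)/2 × 2 = 53.72
  Sum = 157.8725 µg/mL·h
Tail: C_last/k_e = 21.95/0.232 = 94.612
AUC_0→∞ (subcutaneous injection) = 157.8725 + 94.612 = 252.4845 µg/mL·h
F = (AUC_ev/D_ev)/(AUC_iv/D_iv) = (252.4845/225)/(360/150) = 1.12215/2.4 = 0.4676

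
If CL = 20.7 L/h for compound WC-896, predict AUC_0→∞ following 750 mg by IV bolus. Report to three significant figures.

AUC = 36.2 mg/L·h

AUC_0→∞ = Dose_iv / CL
        = 750 / 20.7 = 36.2319 mg/L·h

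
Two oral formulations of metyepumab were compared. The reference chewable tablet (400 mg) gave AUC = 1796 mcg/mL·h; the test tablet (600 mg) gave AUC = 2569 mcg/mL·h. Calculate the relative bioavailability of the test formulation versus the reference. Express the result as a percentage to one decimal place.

F_rel = 95.4%

F_rel = (AUC_test/D_test) / (AUC_ref/D_ref)
      = (2569/600) / (1796/400)
      = 4.28167 / 4.49 = 0.9536 = 95.36%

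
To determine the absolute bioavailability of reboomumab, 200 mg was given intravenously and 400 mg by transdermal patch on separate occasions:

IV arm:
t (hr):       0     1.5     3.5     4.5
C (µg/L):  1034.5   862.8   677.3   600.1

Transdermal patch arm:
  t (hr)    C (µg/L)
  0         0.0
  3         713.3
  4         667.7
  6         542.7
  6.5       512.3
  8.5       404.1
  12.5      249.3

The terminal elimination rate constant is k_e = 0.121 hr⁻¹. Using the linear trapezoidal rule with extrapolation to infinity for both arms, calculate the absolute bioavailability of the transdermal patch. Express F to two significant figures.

Trapezoidal AUC_0→4.5 (IV):
  [0→1.5]: (1034.5+862.8)/2 × 1.5 = 1422.975
  [1.5→3.5]: (862.8+677.3)/2 × 2 = 1540.1
  [3.5→4.5]: (677.3+600.1)/2 × 1 = 638.7
  Sum = 3601.775 µg/L·hr
IV tail: 600.1/0.121 = 4959.504; AUC_iv,0→∞ = 3601.775 + 4959.504 = 8561.279 µg/L·hr
Trapezoidal AUC_0→12.5 (transdermal patch):
  [0→3]: (0.0+713.3)/2 × 3 = 1069.95
  [3→4]: (713.3+667.7)/2 × 1 = 690.5
  [4→6]: (667.7+542.7)/2 × 2 = 1210.4
  [6→6.5]: (542.7+512.3)/2 × 0.5 = 263.75
  [6.5→8.5]: (512.3+404.1)/2 × 2 = 916.4
  [8.5→12.5]: (404.1+249.3)/2 × 4 = 1306.8
  Sum = 5457.8 µg/L·hr
transdermal patch tail: 249.3/0.121 = 2060.331; AUC_ev,0→∞ = 5457.8 + 2060.331 = 7518.131 µg/L·hr
F = (AUC_ev/D_ev)/(AUC_iv/D_iv) = (7518.131/400)/(8561.279/200) = 18.7953/42.806395 = 0.4391

F = 0.44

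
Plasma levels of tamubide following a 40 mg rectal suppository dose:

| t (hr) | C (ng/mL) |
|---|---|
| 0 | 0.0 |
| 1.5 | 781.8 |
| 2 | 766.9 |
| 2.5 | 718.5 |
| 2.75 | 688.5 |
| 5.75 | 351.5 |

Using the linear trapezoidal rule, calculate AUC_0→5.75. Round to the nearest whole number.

Trapezoidal AUC_0→5.75:
  [0→1.5]: (0.0+781.8)/2 × 1.5 = 586.35
  [1.5→2]: (781.8+766.9)/2 × 0.5 = 387.175
  [2→2.5]: (766.9+718.5)/2 × 0.5 = 371.35
  [2.5→2.75]: (718.5+688.5)/2 × 0.25 = 175.875
  [2.75→5.75]: (688.5+351.5)/2 × 3 = 1560.0
  Sum = 3080.75 ng/mL·hr

AUC = 3081 ng/mL·hr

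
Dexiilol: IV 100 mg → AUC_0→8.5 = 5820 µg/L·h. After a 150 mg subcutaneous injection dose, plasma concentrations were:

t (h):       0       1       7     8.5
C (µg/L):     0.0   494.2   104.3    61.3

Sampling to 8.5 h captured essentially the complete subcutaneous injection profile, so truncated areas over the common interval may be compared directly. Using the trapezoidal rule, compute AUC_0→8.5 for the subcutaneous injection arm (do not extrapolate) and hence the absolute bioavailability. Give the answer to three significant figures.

F = 0.248

Trapezoidal AUC_0→8.5 (subcutaneous injection):
  [0→1]: (0.0+494.2)/2 × 1 = 247.1
  [1→7]: (494.2+104.3)/2 × 6 = 1795.5
  [7→8.5]: (104.3+61.3)/2 × 1.5 = 124.2
  Sum = 2166.8 µg/L·h
F = (AUC_ev/D_ev)/(AUC_iv/D_iv) = (2166.8/150)/(5820/100) = 14.4453/58.2 = 0.2482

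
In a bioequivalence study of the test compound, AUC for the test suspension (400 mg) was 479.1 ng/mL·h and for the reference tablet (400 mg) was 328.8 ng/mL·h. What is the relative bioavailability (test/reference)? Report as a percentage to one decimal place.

F_rel = (AUC_test/D_test) / (AUC_ref/D_ref)
      = (479.1/400) / (328.8/400)
      = 1.19775 / 0.822 = 1.4571 = 145.71%

F_rel = 145.7%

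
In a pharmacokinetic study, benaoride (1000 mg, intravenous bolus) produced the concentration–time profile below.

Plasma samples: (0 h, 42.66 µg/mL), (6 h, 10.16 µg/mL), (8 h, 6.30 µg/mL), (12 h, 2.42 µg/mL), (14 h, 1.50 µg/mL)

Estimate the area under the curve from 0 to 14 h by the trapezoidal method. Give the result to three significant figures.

AUC = 196 µg/mL·h

Trapezoidal AUC_0→14:
  [0→6]: (42.66+10.16)/2 × 6 = 158.46
  [6→8]: (10.16+6.30)/2 × 2 = 16.46
  [8→12]: (6.30+2.42)/2 × 4 = 17.44
  [12→14]: (2.42+1.50)/2 × 2 = 3.92
  Sum = 196.28 µg/mL·h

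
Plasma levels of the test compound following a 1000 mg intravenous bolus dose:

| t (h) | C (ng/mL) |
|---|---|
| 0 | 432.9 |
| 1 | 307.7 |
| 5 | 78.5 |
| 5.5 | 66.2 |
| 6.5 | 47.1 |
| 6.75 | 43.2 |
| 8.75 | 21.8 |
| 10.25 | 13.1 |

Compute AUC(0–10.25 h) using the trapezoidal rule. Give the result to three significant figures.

Trapezoidal AUC_0→10.25:
  [0→1]: (432.9+307.7)/2 × 1 = 370.3
  [1→5]: (307.7+78.5)/2 × 4 = 772.4
  [5→5.5]: (78.5+66.2)/2 × 0.5 = 36.175
  [5.5→6.5]: (66.2+47.1)/2 × 1 = 56.65
  [6.5→6.75]: (47.1+43.2)/2 × 0.25 = 11.2875
  [6.75→8.75]: (43.2+21.8)/2 × 2 = 65.0
  [8.75→10.25]: (21.8+13.1)/2 × 1.5 = 26.175
  Sum = 1337.9875 ng/mL·h

AUC = 1340 ng/mL·h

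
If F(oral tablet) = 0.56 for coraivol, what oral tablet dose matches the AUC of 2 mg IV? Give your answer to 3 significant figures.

For equal systemic exposure: F × D_ev = D_iv
D_ev = D_iv / F = 2 / 0.56 = 3.57143 mg

D_oral = 3.57 mg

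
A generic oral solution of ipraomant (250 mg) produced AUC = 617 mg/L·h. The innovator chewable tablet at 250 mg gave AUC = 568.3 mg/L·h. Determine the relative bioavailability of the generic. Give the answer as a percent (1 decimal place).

F_rel = (AUC_test/D_test) / (AUC_ref/D_ref)
      = (617/250) / (568.3/250)
      = 2.468 / 2.2732 = 1.0857 = 108.57%

F_rel = 108.6%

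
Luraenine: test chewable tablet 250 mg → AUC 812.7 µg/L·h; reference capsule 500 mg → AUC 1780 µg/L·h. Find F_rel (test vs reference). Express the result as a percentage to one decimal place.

F_rel = (AUC_test/D_test) / (AUC_ref/D_ref)
      = (812.7/250) / (1780/500)
      = 3.2508 / 3.56 = 0.9131 = 91.31%

F_rel = 91.3%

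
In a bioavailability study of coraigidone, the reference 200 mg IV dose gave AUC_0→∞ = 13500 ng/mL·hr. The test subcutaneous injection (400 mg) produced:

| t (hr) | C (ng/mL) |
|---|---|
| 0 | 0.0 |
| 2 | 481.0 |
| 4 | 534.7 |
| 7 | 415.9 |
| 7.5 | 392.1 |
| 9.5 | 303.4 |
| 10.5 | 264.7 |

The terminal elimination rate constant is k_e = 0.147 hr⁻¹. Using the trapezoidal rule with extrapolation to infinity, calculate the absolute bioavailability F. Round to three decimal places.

F = 0.219

Trapezoidal AUC_0→10.5 (subcutaneous injection):
  [0→2]: (0.0+481.0)/2 × 2 = 481.0
  [2→4]: (481.0+534.7)/2 × 2 = 1015.7
  [4→7]: (534.7+415.9)/2 × 3 = 1425.9
  [7→7.5]: (415.9+392.1)/2 × 0.5 = 202.0
  [7.5→9.5]: (392.1+303.4)/2 × 2 = 695.5
  [9.5→10.5]: (303.4+264.7)/2 × 1 = 284.05
  Sum = 4104.15 ng/mL·hr
Tail: C_last/k_e = 264.7/0.147 = 1800.680
AUC_0→∞ (subcutaneous injection) = 4104.15 + 1800.680 = 5904.83 ng/mL·hr
F = (AUC_ev/D_ev)/(AUC_iv/D_iv) = (5904.83/400)/(13500/200) = 14.762075/67.5 = 0.2187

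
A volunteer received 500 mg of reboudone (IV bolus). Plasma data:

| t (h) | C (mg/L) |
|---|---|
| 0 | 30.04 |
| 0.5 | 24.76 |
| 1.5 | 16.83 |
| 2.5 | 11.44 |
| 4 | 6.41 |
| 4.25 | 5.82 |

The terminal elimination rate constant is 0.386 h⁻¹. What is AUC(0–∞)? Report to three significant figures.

AUC = 78.6 mg/L·h

Trapezoidal AUC_0→4.25:
  [0→0.5]: (30.04+24.76)/2 × 0.5 = 13.7
  [0.5→1.5]: (24.76+16.83)/2 × 1 = 20.795
  [1.5→2.5]: (16.83+11.44)/2 × 1 = 14.135
  [2.5→4]: (11.44+6.41)/2 × 1.5 = 13.3875
  [4→4.25]: (6.41+5.82)/2 × 0.25 = 1.52875
  Sum = 63.54625 mg/L·h
Extrapolated tail: C_last / k_e = 5.82 / 0.386 = 15.078
AUC_0→∞ = 63.54625 + 15.078 = 78.62425 mg/L·h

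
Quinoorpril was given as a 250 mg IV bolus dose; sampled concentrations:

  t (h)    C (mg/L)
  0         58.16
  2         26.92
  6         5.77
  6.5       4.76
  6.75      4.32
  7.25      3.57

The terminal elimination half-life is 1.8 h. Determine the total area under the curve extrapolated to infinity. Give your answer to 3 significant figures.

Trapezoidal AUC_0→7.25:
  [0→2]: (58.16+26.92)/2 × 2 = 85.08
  [2→6]: (26.92+5.77)/2 × 4 = 65.38
  [6→6.5]: (5.77+4.76)/2 × 0.5 = 2.6325
  [6.5→6.75]: (4.76+4.32)/2 × 0.25 = 1.135
  [6.75→7.25]: (4.32+3.57)/2 × 0.5 = 1.9725
  Sum = 156.2 mg/L·h
k_e = ln2 / t½ = 0.693147 / 1.8 = 0.3851 h^-1
Extrapolated tail: C_last / k_e = 3.57 / 0.3851 = 9.270
AUC_0→∞ = 156.2 + 9.270 = 165.47 mg/L·h

AUC = 165 mg/L·h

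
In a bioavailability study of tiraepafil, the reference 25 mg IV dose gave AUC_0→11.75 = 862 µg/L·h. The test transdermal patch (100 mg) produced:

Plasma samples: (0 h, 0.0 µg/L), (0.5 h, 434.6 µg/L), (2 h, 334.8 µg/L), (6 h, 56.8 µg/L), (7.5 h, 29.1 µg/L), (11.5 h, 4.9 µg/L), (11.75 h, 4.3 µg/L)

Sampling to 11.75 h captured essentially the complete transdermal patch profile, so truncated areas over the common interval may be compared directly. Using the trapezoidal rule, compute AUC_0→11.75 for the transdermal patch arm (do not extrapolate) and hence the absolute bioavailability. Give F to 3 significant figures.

Trapezoidal AUC_0→11.75 (transdermal patch):
  [0→0.5]: (0.0+434.6)/2 × 0.5 = 108.65
  [0.5→2]: (434.6+334.8)/2 × 1.5 = 577.05
  [2→6]: (334.8+56.8)/2 × 4 = 783.2
  [6→7.5]: (56.8+29.1)/2 × 1.5 = 64.425
  [7.5→11.5]: (29.1+4.9)/2 × 4 = 68.0
  [11.5→11.75]: (4.9+4.3)/2 × 0.25 = 1.15
  Sum = 1602.475 µg/L·h
F = (AUC_ev/D_ev)/(AUC_iv/D_iv) = (1602.475/100)/(862/25) = 16.02475/34.48 = 0.4648

F = 0.465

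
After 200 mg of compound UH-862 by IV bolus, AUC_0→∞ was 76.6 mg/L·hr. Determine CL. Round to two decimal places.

CL = Dose_iv / AUC_0→∞
   = 200 / 76.6 = 2.61097 L/hr

CL = 2.61 L/hr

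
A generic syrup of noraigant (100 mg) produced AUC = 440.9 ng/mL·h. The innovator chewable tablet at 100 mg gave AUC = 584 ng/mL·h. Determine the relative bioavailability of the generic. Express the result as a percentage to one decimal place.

F_rel = 75.5%

F_rel = (AUC_test/D_test) / (AUC_ref/D_ref)
      = (440.9/100) / (584/100)
      = 4.409 / 5.84 = 0.7550 = 75.50%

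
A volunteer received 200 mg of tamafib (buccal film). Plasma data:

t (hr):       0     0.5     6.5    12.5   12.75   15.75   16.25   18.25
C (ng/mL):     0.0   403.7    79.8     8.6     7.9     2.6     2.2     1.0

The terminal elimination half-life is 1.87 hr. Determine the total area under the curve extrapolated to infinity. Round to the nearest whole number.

Trapezoidal AUC_0→18.25:
  [0→0.5]: (0.0+403.7)/2 × 0.5 = 100.925
  [0.5→6.5]: (403.7+79.8)/2 × 6 = 1450.5
  [6.5→12.5]: (79.8+8.6)/2 × 6 = 265.2
  [12.5→12.75]: (8.6+7.9)/2 × 0.25 = 2.0625
  [12.75→15.75]: (7.9+2.6)/2 × 3 = 15.75
  [15.75→16.25]: (2.6+2.2)/2 × 0.5 = 1.2
  [16.25→18.25]: (2.2+1.0)/2 × 2 = 3.2
  Sum = 1838.8375 ng/mL·hr
k_e = ln2 / t½ = 0.693147 / 1.87 = 0.3707 hr^-1
Extrapolated tail: C_last / k_e = 1.0 / 0.3707 = 2.698
AUC_0→∞ = 1838.8375 + 2.698 = 1841.5355 ng/mL·hr

AUC = 1842 ng/mL·hr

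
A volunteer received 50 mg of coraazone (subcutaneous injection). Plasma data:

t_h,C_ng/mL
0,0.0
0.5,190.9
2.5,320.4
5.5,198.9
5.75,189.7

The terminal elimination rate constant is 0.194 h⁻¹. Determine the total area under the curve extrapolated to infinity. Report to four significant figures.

Trapezoidal AUC_0→5.75:
  [0→0.5]: (0.0+190.9)/2 × 0.5 = 47.725
  [0.5→2.5]: (190.9+320.4)/2 × 2 = 511.3
  [2.5→5.5]: (320.4+198.9)/2 × 3 = 778.95
  [5.5→5.75]: (198.9+189.7)/2 × 0.25 = 48.575
  Sum = 1386.55 ng/mL·h
Extrapolated tail: C_last / k_e = 189.7 / 0.194 = 977.835
AUC_0→∞ = 1386.55 + 977.835 = 2364.385 ng/mL·h

AUC = 2364 ng/mL·h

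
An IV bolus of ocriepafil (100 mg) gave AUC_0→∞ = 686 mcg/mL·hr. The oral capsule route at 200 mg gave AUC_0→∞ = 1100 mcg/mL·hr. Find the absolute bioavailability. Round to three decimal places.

F = (AUC_ev / D_ev) / (AUC_iv / D_iv)
  = (1100/200) / (686/100)
  = 5.5 / 6.86 = 0.8017

F = 0.802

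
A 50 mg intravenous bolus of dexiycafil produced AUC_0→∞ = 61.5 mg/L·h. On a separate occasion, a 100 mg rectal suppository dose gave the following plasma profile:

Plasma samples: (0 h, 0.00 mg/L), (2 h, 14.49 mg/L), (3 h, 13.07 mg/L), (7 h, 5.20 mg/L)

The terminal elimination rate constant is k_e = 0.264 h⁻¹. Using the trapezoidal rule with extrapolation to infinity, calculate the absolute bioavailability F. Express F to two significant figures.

Trapezoidal AUC_0→7 (rectal suppository):
  [0→2]: (0.00+14.49)/2 × 2 = 14.49
  [2→3]: (14.49+13.07)/2 × 1 = 13.78
  [3→7]: (13.07+5.20)/2 × 4 = 36.54
  Sum = 64.81 mg/L·h
Tail: C_last/k_e = 5.20/0.264 = 19.697
AUC_0→∞ (rectal suppository) = 64.81 + 19.697 = 84.507 mg/L·h
F = (AUC_ev/D_ev)/(AUC_iv/D_iv) = (84.507/100)/(61.5/50) = 0.84507/1.23 = 0.6870

F = 0.69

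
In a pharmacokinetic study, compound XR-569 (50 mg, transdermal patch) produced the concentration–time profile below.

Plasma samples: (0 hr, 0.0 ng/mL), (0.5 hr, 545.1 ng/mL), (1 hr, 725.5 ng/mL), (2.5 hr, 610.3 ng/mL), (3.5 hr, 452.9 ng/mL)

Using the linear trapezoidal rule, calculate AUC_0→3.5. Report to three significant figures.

AUC = 1990 ng/mL·hr

Trapezoidal AUC_0→3.5:
  [0→0.5]: (0.0+545.1)/2 × 0.5 = 136.275
  [0.5→1]: (545.1+725.5)/2 × 0.5 = 317.65
  [1→2.5]: (725.5+610.3)/2 × 1.5 = 1001.85
  [2.5→3.5]: (610.3+452.9)/2 × 1 = 531.6
  Sum = 1987.375 ng/mL·hr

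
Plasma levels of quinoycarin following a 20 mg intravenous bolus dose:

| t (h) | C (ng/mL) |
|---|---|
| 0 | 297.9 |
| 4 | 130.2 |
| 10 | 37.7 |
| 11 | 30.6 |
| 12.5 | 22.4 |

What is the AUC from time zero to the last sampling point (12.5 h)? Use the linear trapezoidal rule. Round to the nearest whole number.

AUC = 1434 ng/mL·h

Trapezoidal AUC_0→12.5:
  [0→4]: (297.9+130.2)/2 × 4 = 856.2
  [4→10]: (130.2+37.7)/2 × 6 = 503.7
  [10→11]: (37.7+30.6)/2 × 1 = 34.15
  [11→12.5]: (30.6+22.4)/2 × 1.5 = 39.75
  Sum = 1433.8 ng/mL·h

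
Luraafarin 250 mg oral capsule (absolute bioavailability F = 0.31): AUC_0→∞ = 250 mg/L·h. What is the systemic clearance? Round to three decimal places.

CL = 0.310 L/h

CL = F × Dose / AUC_0→∞
   = 0.31 × 250 / 250 = 0.31 L/h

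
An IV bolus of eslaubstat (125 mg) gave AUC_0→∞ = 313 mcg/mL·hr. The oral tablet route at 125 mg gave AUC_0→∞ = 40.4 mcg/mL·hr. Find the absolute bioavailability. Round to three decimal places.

F = (AUC_ev / D_ev) / (AUC_iv / D_iv)
  = (40.4/125) / (313/125)
  = 0.3232 / 2.504 = 0.1291

F = 0.129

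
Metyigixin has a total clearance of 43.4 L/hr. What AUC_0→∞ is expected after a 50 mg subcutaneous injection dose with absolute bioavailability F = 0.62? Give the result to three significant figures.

AUC = 0.714 mg/L·hr

AUC_0→∞ = F × Dose / CL
        = 0.62 × 50 / 43.4 = 0.714286 mg/L·hr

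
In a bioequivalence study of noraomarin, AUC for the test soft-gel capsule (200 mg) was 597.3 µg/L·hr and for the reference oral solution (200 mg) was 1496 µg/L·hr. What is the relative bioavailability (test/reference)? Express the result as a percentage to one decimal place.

F_rel = (AUC_test/D_test) / (AUC_ref/D_ref)
      = (597.3/200) / (1496/200)
      = 2.9865 / 7.48 = 0.3993 = 39.93%

F_rel = 39.9%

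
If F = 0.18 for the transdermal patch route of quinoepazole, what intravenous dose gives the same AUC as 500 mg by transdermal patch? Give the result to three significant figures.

D_iv = 90.0 mg

Systemic exposure from an extravascular dose = F × D_ev, so the equivalent IV dose is F × D_ev.
D_iv = F × D_ev = 0.18 × 500 = 90 mg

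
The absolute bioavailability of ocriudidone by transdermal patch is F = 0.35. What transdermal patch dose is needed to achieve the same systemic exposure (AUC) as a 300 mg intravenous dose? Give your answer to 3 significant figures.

D_transdermal = 857 mg

For equal systemic exposure: F × D_ev = D_iv
D_ev = D_iv / F = 300 / 0.35 = 857.143 mg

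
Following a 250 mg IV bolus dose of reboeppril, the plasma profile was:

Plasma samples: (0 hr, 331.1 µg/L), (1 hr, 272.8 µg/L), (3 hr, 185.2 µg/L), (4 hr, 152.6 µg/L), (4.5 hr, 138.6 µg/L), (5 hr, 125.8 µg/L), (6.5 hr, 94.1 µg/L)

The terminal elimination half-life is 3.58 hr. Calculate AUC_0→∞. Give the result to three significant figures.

AUC = 1720 µg/L·hr

Trapezoidal AUC_0→6.5:
  [0→1]: (331.1+272.8)/2 × 1 = 301.95
  [1→3]: (272.8+185.2)/2 × 2 = 458.0
  [3→4]: (185.2+152.6)/2 × 1 = 168.9
  [4→4.5]: (152.6+138.6)/2 × 0.5 = 72.8
  [4.5→5]: (138.6+125.8)/2 × 0.5 = 66.1
  [5→6.5]: (125.8+94.1)/2 × 1.5 = 164.925
  Sum = 1232.675 µg/L·hr
k_e = ln2 / t½ = 0.693147 / 3.58 = 0.1936 hr^-1
Extrapolated tail: C_last / k_e = 94.1 / 0.1936 = 486.054
AUC_0→∞ = 1232.675 + 486.054 = 1718.729 µg/L·hr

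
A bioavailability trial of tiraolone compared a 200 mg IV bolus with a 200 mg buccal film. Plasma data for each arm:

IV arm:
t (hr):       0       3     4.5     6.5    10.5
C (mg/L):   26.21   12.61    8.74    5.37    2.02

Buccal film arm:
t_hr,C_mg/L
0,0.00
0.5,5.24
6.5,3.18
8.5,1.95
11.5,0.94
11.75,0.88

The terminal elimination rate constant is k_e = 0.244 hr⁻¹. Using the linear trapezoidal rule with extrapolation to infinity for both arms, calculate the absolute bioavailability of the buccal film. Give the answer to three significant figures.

F = 0.358

Trapezoidal AUC_0→10.5 (IV):
  [0→3]: (26.21+12.61)/2 × 3 = 58.23
  [3→4.5]: (12.61+8.74)/2 × 1.5 = 16.0125
  [4.5→6.5]: (8.74+5.37)/2 × 2 = 14.11
  [6.5→10.5]: (5.37+2.02)/2 × 4 = 14.78
  Sum = 103.1325 mg/L·hr
IV tail: 2.02/0.244 = 8.279; AUC_iv,0→∞ = 103.1325 + 8.279 = 111.4115 mg/L·hr
Trapezoidal AUC_0→11.75 (buccal film):
  [0→0.5]: (0.00+5.24)/2 × 0.5 = 1.31
  [0.5→6.5]: (5.24+3.18)/2 × 6 = 25.26
  [6.5→8.5]: (3.18+1.95)/2 × 2 = 5.13
  [8.5→11.5]: (1.95+0.94)/2 × 3 = 4.335
  [11.5→11.75]: (0.94+0.88)/2 × 0.25 = 0.2275
  Sum = 36.2625 mg/L·hr
buccal film tail: 0.88/0.244 = 3.607; AUC_ev,0→∞ = 36.2625 + 3.607 = 39.8695 mg/L·hr
F = (AUC_ev/D_ev)/(AUC_iv/D_iv) = (39.8695/200)/(111.4115/200) = 0.1993475/0.5570575 = 0.3579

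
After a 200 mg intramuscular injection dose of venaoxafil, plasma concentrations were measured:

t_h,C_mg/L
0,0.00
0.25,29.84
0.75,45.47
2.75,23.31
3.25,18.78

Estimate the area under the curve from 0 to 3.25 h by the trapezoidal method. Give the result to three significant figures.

AUC = 102 mg/L·h

Trapezoidal AUC_0→3.25:
  [0→0.25]: (0.00+29.84)/2 × 0.25 = 3.73
  [0.25→0.75]: (29.84+45.47)/2 × 0.5 = 18.8275
  [0.75→2.75]: (45.47+23.31)/2 × 2 = 68.78
  [2.75→3.25]: (23.31+18.78)/2 × 0.5 = 10.5225
  Sum = 101.86 mg/L·h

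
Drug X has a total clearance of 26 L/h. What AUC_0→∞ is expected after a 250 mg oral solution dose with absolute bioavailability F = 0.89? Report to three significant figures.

AUC_0→∞ = F × Dose / CL
        = 0.89 × 250 / 26 = 8.55769 mg/L·h

AUC = 8.56 mg/L·h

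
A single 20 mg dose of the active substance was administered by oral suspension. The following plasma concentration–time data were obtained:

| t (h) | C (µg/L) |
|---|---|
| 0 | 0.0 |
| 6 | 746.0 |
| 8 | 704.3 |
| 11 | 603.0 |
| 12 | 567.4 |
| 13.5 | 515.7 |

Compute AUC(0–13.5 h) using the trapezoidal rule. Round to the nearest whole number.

Trapezoidal AUC_0→13.5:
  [0→6]: (0.0+746.0)/2 × 6 = 2238.0
  [6→8]: (746.0+704.3)/2 × 2 = 1450.3
  [8→11]: (704.3+603.0)/2 × 3 = 1960.95
  [11→12]: (603.0+567.4)/2 × 1 = 585.2
  [12→13.5]: (567.4+515.7)/2 × 1.5 = 812.325
  Sum = 7046.775 µg/L·h

AUC = 7047 µg/L·h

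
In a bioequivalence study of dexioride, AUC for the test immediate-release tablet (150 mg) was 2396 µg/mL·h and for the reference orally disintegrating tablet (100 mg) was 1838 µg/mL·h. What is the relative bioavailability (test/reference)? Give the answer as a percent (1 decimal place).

F_rel = 86.9%

F_rel = (AUC_test/D_test) / (AUC_ref/D_ref)
      = (2396/150) / (1838/100)
      = 15.9733 / 18.38 = 0.8691 = 86.91%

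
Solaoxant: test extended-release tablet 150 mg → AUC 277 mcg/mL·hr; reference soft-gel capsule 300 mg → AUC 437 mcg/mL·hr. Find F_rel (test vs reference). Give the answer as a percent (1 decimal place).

F_rel = 126.8%

F_rel = (AUC_test/D_test) / (AUC_ref/D_ref)
      = (277/150) / (437/300)
      = 1.84667 / 1.45667 = 1.2677 = 126.77%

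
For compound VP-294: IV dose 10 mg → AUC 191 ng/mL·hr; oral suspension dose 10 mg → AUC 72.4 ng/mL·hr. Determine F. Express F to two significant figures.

F = (AUC_ev / D_ev) / (AUC_iv / D_iv)
  = (72.4/10) / (191/10)
  = 7.24 / 19.1 = 0.3791

F = 0.38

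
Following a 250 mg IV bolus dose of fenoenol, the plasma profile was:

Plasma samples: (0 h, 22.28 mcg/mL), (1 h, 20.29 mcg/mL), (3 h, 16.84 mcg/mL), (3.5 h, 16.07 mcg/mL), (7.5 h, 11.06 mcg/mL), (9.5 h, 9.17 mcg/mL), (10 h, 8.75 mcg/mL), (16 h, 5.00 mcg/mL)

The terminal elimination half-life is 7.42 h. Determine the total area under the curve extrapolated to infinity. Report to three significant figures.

AUC = 240 mcg/mL·h

Trapezoidal AUC_0→16:
  [0→1]: (22.28+20.29)/2 × 1 = 21.285
  [1→3]: (20.29+16.84)/2 × 2 = 37.13
  [3→3.5]: (16.84+16.07)/2 × 0.5 = 8.2275
  [3.5→7.5]: (16.07+11.06)/2 × 4 = 54.26
  [7.5→9.5]: (11.06+9.17)/2 × 2 = 20.23
  [9.5→10]: (9.17+8.75)/2 × 0.5 = 4.48
  [10→16]: (8.75+5.00)/2 × 6 = 41.25
  Sum = 186.8625 mcg/mL·h
k_e = ln2 / t½ = 0.693147 / 7.42 = 0.0934 h^-1
Extrapolated tail: C_last / k_e = 5.00 / 0.0934 = 53.533
AUC_0→∞ = 186.8625 + 53.533 = 240.3955 mcg/mL·h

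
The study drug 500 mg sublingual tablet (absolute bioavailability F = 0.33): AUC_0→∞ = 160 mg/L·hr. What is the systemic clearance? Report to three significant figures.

CL = 1.03 L/hr

CL = F × Dose / AUC_0→∞
   = 0.33 × 500 / 160 = 1.03125 L/hr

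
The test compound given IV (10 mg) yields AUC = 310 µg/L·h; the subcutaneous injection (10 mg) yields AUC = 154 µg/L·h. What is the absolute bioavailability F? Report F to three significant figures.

F = (AUC_ev / D_ev) / (AUC_iv / D_iv)
  = (154/10) / (310/10)
  = 15.4 / 31 = 0.4968

F = 0.497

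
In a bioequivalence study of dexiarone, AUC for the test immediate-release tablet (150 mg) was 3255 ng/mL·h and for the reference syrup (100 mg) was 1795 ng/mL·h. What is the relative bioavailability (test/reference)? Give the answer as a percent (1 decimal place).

F_rel = 120.9%

F_rel = (AUC_test/D_test) / (AUC_ref/D_ref)
      = (3255/150) / (1795/100)
      = 21.7 / 17.95 = 1.2089 = 120.89%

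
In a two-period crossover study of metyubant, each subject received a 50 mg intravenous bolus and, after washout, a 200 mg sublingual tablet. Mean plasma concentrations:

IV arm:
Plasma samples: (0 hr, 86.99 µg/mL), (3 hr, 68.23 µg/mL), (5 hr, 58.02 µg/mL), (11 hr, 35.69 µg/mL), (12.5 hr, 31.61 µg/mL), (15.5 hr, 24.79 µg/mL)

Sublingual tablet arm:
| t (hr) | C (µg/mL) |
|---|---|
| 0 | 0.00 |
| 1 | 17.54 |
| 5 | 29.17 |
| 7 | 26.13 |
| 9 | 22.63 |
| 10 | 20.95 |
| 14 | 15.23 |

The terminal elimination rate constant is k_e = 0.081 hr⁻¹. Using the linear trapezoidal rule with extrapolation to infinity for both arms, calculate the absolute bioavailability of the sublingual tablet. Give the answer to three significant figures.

Trapezoidal AUC_0→15.5 (IV):
  [0→3]: (86.99+68.23)/2 × 3 = 232.83
  [3→5]: (68.23+58.02)/2 × 2 = 126.25
  [5→11]: (58.02+35.69)/2 × 6 = 281.13
  [11→12.5]: (35.69+31.61)/2 × 1.5 = 50.475
  [12.5→15.5]: (31.61+24.79)/2 × 3 = 84.6
  Sum = 775.285 µg/mL·hr
IV tail: 24.79/0.081 = 306.049; AUC_iv,0→∞ = 775.285 + 306.049 = 1081.334 µg/mL·hr
Trapezoidal AUC_0→14 (sublingual tablet):
  [0→1]: (0.00+17.54)/2 × 1 = 8.77
  [1→5]: (17.54+29.17)/2 × 4 = 93.42
  [5→7]: (29.17+26.13)/2 × 2 = 55.3
  [7→9]: (26.13+22.63)/2 × 2 = 48.76
  [9→10]: (22.63+20.95)/2 × 1 = 21.79
  [10→14]: (20.95+15.23)/2 × 4 = 72.36
  Sum = 300.4 µg/mL·hr
sublingual tablet tail: 15.23/0.081 = 188.025; AUC_ev,0→∞ = 300.4 + 188.025 = 488.425 µg/mL·hr
F = (AUC_ev/D_ev)/(AUC_iv/D_iv) = (488.425/200)/(1081.334/50) = 2.442125/21.62668 = 0.1129

F = 0.113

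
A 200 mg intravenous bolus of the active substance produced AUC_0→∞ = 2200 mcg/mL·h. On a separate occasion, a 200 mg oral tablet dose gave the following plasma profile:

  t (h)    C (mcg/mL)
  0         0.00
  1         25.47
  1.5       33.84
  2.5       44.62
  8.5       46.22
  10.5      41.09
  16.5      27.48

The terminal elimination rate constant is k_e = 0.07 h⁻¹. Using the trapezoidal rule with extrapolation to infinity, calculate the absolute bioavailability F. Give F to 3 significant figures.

F = 0.466

Trapezoidal AUC_0→16.5 (oral tablet):
  [0→1]: (0.00+25.47)/2 × 1 = 12.735
  [1→1.5]: (25.47+33.84)/2 × 0.5 = 14.8275
  [1.5→2.5]: (33.84+44.62)/2 × 1 = 39.23
  [2.5→8.5]: (44.62+46.22)/2 × 6 = 272.52
  [8.5→10.5]: (46.22+41.09)/2 × 2 = 87.31
  [10.5→16.5]: (41.09+27.48)/2 × 6 = 205.71
  Sum = 632.3325 mcg/mL·h
Tail: C_last/k_e = 27.48/0.07 = 392.571
AUC_0→∞ (oral tablet) = 632.3325 + 392.571 = 1024.9035 mcg/mL·h
F = (AUC_ev/D_ev)/(AUC_iv/D_iv) = (1024.9035/200)/(2200/200) = 5.1245175/11 = 0.4659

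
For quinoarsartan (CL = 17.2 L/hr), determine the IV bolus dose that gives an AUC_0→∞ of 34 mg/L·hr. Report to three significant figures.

Dose_iv = CL × AUC_0→∞
     = 17.2 × 34 = 584.8 mg

Dose = 585 mg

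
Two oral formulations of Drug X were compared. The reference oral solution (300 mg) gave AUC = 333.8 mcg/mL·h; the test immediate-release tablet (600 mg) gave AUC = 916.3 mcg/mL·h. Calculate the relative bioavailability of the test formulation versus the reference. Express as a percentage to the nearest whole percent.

F_rel = 137%

F_rel = (AUC_test/D_test) / (AUC_ref/D_ref)
      = (916.3/600) / (333.8/300)
      = 1.52717 / 1.11267 = 1.3725 = 137.25%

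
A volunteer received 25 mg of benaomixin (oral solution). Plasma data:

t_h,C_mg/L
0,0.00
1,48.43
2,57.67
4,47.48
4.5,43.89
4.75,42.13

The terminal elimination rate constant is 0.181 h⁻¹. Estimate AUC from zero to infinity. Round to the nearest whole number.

AUC = 449 mg/L·h

Trapezoidal AUC_0→4.75:
  [0→1]: (0.00+48.43)/2 × 1 = 24.215
  [1→2]: (48.43+57.67)/2 × 1 = 53.05
  [2→4]: (57.67+47.48)/2 × 2 = 105.15
  [4→4.5]: (47.48+43.89)/2 × 0.5 = 22.8425
  [4.5→4.75]: (43.89+42.13)/2 × 0.25 = 10.7525
  Sum = 216.01 mg/L·h
Extrapolated tail: C_last / k_e = 42.13 / 0.181 = 232.762
AUC_0→∞ = 216.01 + 232.762 = 448.772 mg/L·h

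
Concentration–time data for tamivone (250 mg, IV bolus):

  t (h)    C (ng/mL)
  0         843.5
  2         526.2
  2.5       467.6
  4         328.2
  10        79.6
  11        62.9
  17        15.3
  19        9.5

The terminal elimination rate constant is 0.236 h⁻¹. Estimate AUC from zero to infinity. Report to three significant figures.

Trapezoidal AUC_0→19:
  [0→2]: (843.5+526.2)/2 × 2 = 1369.7
  [2→2.5]: (526.2+467.6)/2 × 0.5 = 248.45
  [2.5→4]: (467.6+328.2)/2 × 1.5 = 596.85
  [4→10]: (328.2+79.6)/2 × 6 = 1223.4
  [10→11]: (79.6+62.9)/2 × 1 = 71.25
  [11→17]: (62.9+15.3)/2 × 6 = 234.6
  [17→19]: (15.3+9.5)/2 × 2 = 24.8
  Sum = 3769.05 ng/mL·h
Extrapolated tail: C_last / k_e = 9.5 / 0.236 = 40.254
AUC_0→∞ = 3769.05 + 40.254 = 3809.304 ng/mL·h

AUC = 3810 ng/mL·h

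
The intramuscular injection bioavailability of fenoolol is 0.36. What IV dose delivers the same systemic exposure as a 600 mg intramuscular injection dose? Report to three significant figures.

Systemic exposure from an extravascular dose = F × D_ev, so the equivalent IV dose is F × D_ev.
D_iv = F × D_ev = 0.36 × 600 = 216 mg

D_iv = 216 mg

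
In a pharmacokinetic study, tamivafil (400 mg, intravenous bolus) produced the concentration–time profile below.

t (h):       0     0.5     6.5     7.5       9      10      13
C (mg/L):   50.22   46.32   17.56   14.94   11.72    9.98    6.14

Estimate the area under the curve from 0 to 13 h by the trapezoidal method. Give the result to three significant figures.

AUC = 287 mg/L·h

Trapezoidal AUC_0→13:
  [0→0.5]: (50.22+46.32)/2 × 0.5 = 24.135
  [0.5→6.5]: (46.32+17.56)/2 × 6 = 191.64
  [6.5→7.5]: (17.56+14.94)/2 × 1 = 16.25
  [7.5→9]: (14.94+11.72)/2 × 1.5 = 19.995
  [9→10]: (11.72+9.98)/2 × 1 = 10.85
  [10→13]: (9.98+6.14)/2 × 3 = 24.18
  Sum = 287.05 mg/L·h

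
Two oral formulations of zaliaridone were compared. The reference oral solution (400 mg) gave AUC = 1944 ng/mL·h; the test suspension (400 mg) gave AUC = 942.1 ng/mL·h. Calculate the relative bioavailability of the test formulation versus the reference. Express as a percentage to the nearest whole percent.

F_rel = (AUC_test/D_test) / (AUC_ref/D_ref)
      = (942.1/400) / (1944/400)
      = 2.35525 / 4.86 = 0.4846 = 48.46%

F_rel = 48%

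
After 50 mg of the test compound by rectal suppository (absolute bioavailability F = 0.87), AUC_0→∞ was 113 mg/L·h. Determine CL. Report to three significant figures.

CL = 0.385 L/h

CL = F × Dose / AUC_0→∞
   = 0.87 × 50 / 113 = 0.384956 L/h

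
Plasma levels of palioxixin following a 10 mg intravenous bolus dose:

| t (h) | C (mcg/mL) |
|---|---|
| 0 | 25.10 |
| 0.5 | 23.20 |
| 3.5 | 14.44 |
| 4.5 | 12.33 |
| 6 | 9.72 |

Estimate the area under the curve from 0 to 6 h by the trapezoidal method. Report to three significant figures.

AUC = 98.5 mcg/mL·h

Trapezoidal AUC_0→6:
  [0→0.5]: (25.10+23.20)/2 × 0.5 = 12.075
  [0.5→3.5]: (23.20+14.44)/2 × 3 = 56.46
  [3.5→4.5]: (14.44+12.33)/2 × 1 = 13.385
  [4.5→6]: (12.33+9.72)/2 × 1.5 = 16.5375
  Sum = 98.4575 mcg/mL·h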